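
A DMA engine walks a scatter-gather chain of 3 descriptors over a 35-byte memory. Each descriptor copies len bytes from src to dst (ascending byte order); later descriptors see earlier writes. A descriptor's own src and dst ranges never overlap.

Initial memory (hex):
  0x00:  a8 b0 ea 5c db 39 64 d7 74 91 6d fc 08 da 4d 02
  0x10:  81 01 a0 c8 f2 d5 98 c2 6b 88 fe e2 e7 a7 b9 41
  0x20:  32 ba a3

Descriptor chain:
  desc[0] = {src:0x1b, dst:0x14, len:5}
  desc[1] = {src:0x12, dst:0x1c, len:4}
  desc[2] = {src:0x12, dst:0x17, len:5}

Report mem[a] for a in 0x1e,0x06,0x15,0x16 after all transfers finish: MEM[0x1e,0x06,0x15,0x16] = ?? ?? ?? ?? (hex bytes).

MEM[0x1e,0x06,0x15,0x16] = e2 64 e7 a7

[0] 0x1b->0x14 len=5 : e2 e7 a7 b9 41
[1] 0x12->0x1c len=4 : a0 c8 e2 e7
[2] 0x12->0x17 len=5 : a0 c8 e2 e7 a7
query mem[0x1e]=0xe2, mem[0x06]=0x64, mem[0x15]=0xe7, mem[0x16]=0xa7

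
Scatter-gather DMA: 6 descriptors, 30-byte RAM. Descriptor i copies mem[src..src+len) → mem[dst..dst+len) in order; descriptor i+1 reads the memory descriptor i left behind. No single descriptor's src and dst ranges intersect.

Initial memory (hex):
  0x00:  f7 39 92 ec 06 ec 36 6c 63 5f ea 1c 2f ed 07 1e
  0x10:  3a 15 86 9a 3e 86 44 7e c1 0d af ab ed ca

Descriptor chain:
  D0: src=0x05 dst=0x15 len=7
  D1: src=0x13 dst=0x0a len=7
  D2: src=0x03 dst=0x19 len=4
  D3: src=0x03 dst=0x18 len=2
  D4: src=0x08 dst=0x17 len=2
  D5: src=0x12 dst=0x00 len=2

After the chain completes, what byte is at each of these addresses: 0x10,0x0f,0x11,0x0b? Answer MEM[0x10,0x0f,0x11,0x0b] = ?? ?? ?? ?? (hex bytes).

[0] 0x05->0x15 len=7 : ec 36 6c 63 5f ea 1c
[1] 0x13->0x0a len=7 : 9a 3e ec 36 6c 63 5f
[2] 0x03->0x19 len=4 : ec 06 ec 36
[3] 0x03->0x18 len=2 : ec 06
[4] 0x08->0x17 len=2 : 63 5f
[5] 0x12->0x00 len=2 : 86 9a
query mem[0x10]=0x5f, mem[0x0f]=0x63, mem[0x11]=0x15, mem[0x0b]=0x3e

MEM[0x10,0x0f,0x11,0x0b] = 5f 63 15 3e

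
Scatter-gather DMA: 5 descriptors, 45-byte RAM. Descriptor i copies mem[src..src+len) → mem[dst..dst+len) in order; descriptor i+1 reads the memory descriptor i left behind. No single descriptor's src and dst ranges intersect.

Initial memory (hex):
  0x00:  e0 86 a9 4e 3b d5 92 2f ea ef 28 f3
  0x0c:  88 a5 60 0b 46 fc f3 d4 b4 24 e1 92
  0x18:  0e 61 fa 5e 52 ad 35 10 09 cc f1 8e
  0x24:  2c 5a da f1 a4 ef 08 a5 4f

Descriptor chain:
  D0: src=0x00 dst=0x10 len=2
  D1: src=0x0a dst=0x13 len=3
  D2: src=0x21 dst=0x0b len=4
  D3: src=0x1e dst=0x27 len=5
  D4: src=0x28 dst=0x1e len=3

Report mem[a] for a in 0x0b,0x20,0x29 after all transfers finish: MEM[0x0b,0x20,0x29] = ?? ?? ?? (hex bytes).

  after D0: wrote 2B at 0x10 = e086
  after D1: wrote 3B at 0x13 = 28f388
  after D2: wrote 4B at 0x0b = ccf18e2c
  after D3: wrote 5B at 0x27 = 351009ccf1
  after D4: wrote 3B at 0x1e = 1009cc
query mem[0x0b]=0xcc, mem[0x20]=0xcc, mem[0x29]=0x09

MEM[0x0b,0x20,0x29] = cc cc 09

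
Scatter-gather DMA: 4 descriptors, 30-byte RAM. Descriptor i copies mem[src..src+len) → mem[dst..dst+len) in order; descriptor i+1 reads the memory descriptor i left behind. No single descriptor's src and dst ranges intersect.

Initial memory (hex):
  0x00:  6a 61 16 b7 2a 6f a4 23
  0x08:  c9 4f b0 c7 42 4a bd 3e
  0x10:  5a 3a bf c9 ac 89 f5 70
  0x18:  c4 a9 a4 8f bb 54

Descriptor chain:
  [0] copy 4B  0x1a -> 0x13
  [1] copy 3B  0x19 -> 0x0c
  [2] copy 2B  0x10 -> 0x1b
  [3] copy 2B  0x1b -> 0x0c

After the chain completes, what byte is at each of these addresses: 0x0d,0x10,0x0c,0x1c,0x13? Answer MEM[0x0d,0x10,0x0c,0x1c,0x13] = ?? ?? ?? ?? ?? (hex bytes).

D0: mem[0x13..0x16] <- [a4 8f bb 54]
D1: mem[0x0c..0x0e] <- [a9 a4 8f]
D2: mem[0x1b..0x1c] <- [5a 3a]
D3: mem[0x0c..0x0d] <- [5a 3a]
query mem[0x0d]=0x3a, mem[0x10]=0x5a, mem[0x0c]=0x5a, mem[0x1c]=0x3a, mem[0x13]=0xa4

MEM[0x0d,0x10,0x0c,0x1c,0x13] = 3a 5a 5a 3a a4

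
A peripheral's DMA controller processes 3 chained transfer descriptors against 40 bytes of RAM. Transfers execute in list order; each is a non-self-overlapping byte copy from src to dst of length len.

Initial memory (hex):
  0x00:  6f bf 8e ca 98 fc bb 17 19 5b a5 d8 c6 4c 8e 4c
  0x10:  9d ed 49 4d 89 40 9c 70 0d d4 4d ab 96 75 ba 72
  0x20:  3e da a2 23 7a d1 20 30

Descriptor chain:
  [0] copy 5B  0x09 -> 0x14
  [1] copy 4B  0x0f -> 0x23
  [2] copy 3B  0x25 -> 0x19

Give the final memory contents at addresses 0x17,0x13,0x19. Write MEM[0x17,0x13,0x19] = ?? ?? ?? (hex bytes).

#0 dst[0x14+5] := {0x5b,0xa5,0xd8,0xc6,0x4c}
#1 dst[0x23+4] := {0x4c,0x9d,0xed,0x49}
#2 dst[0x19+3] := {0xed,0x49,0x30}
query mem[0x17]=0xc6, mem[0x13]=0x4d, mem[0x19]=0xed

MEM[0x17,0x13,0x19] = c6 4d ed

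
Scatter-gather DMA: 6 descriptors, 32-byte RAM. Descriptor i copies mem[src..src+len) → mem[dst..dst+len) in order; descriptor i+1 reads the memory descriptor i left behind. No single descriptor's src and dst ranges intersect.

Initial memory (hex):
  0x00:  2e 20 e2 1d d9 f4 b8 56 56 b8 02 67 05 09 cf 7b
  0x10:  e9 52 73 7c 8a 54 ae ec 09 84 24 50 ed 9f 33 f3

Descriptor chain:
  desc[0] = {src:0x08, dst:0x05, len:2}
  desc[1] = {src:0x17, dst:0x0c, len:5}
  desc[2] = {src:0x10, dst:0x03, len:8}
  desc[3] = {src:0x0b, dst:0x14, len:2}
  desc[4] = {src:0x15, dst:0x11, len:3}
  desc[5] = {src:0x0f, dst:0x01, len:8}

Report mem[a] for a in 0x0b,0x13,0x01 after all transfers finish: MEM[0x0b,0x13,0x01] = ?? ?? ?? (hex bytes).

MEM[0x0b,0x13,0x01] = 67 ec 24

[0] 0x08->0x05 len=2 : 56 b8
[1] 0x17->0x0c len=5 : ec 09 84 24 50
[2] 0x10->0x03 len=8 : 50 52 73 7c 8a 54 ae ec
[3] 0x0b->0x14 len=2 : 67 ec
[4] 0x15->0x11 len=3 : ec ae ec
[5] 0x0f->0x01 len=8 : 24 50 ec ae ec 67 ec ae
query mem[0x0b]=0x67, mem[0x13]=0xec, mem[0x01]=0x24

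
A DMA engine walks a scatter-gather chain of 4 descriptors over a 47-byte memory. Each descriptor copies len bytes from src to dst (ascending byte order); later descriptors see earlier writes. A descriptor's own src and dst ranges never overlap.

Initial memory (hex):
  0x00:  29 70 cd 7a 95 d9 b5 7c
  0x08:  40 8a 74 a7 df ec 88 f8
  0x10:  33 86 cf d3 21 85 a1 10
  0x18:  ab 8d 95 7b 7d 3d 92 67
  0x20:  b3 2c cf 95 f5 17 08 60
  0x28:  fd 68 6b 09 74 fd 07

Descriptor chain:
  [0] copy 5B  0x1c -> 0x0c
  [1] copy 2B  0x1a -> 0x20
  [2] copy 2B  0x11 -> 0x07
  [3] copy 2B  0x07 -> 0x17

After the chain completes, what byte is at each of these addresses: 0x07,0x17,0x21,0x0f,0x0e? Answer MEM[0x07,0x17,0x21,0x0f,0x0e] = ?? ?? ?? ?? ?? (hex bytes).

MEM[0x07,0x17,0x21,0x0f,0x0e] = 86 86 7b 67 92

D0: mem[0x0c..0x10] <- [7d 3d 92 67 b3]
D1: mem[0x20..0x21] <- [95 7b]
D2: mem[0x07..0x08] <- [86 cf]
D3: mem[0x17..0x18] <- [86 cf]
query mem[0x07]=0x86, mem[0x17]=0x86, mem[0x21]=0x7b, mem[0x0f]=0x67, mem[0x0e]=0x92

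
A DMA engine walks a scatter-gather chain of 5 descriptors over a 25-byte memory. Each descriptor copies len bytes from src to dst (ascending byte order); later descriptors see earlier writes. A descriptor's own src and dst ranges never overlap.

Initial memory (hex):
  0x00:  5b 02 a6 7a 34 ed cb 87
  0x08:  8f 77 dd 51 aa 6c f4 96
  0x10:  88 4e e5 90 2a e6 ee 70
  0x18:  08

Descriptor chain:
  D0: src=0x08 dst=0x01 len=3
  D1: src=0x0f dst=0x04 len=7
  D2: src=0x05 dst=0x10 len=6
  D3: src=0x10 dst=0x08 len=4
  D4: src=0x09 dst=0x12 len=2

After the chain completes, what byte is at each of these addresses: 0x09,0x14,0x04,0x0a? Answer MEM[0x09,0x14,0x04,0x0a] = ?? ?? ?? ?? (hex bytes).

MEM[0x09,0x14,0x04,0x0a] = 4e 2a 96 e5

  after D0: wrote 3B at 0x01 = 8f77dd
  after D1: wrote 7B at 0x04 = 96884ee5902ae6
  after D2: wrote 6B at 0x10 = 884ee5902ae6
  after D3: wrote 4B at 0x08 = 884ee590
  after D4: wrote 2B at 0x12 = 4ee5
query mem[0x09]=0x4e, mem[0x14]=0x2a, mem[0x04]=0x96, mem[0x0a]=0xe5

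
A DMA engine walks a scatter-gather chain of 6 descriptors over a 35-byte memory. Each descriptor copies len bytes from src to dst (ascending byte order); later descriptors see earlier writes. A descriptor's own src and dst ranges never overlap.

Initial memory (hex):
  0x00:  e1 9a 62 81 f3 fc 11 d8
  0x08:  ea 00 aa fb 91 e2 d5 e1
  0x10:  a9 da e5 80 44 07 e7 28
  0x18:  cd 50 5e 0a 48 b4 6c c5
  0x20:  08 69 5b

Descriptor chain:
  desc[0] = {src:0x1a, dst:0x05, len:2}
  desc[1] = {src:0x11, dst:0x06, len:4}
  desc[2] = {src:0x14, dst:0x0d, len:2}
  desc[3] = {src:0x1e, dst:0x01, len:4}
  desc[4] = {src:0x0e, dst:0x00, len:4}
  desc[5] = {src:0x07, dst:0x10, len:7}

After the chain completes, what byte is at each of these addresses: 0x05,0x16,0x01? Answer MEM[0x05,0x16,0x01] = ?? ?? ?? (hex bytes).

MEM[0x05,0x16,0x01] = 5e 44 e1

[0] 0x1a->0x05 len=2 : 5e 0a
[1] 0x11->0x06 len=4 : da e5 80 44
[2] 0x14->0x0d len=2 : 44 07
[3] 0x1e->0x01 len=4 : 6c c5 08 69
[4] 0x0e->0x00 len=4 : 07 e1 a9 da
[5] 0x07->0x10 len=7 : e5 80 44 aa fb 91 44
query mem[0x05]=0x5e, mem[0x16]=0x44, mem[0x01]=0xe1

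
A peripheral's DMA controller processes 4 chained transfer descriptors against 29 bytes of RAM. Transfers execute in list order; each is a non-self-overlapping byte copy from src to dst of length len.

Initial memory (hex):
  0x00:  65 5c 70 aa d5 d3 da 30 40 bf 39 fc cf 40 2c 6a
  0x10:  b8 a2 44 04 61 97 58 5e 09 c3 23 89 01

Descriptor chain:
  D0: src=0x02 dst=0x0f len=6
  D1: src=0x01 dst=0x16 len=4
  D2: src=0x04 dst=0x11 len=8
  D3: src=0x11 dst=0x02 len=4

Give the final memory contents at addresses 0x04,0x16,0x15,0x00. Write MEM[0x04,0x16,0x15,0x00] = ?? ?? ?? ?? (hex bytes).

#0 dst[0x0f+6] := {0x70,0xaa,0xd5,0xd3,0xda,0x30}
#1 dst[0x16+4] := {0x5c,0x70,0xaa,0xd5}
#2 dst[0x11+8] := {0xd5,0xd3,0xda,0x30,0x40,0xbf,0x39,0xfc}
#3 dst[0x02+4] := {0xd5,0xd3,0xda,0x30}
query mem[0x04]=0xda, mem[0x16]=0xbf, mem[0x15]=0x40, mem[0x00]=0x65

MEM[0x04,0x16,0x15,0x00] = da bf 40 65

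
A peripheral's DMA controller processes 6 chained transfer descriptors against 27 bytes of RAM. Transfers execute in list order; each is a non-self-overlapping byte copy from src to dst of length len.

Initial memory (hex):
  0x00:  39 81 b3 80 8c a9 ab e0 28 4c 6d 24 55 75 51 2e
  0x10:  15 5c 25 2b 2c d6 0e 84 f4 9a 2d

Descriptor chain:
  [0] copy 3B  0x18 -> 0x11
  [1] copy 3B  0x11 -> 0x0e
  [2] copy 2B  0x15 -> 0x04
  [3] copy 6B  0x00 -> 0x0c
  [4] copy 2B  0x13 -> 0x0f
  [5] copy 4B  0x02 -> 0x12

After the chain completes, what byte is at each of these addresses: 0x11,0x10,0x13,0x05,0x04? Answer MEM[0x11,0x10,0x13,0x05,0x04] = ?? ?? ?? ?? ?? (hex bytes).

#0 dst[0x11+3] := {0xf4,0x9a,0x2d}
#1 dst[0x0e+3] := {0xf4,0x9a,0x2d}
#2 dst[0x04+2] := {0xd6,0x0e}
#3 dst[0x0c+6] := {0x39,0x81,0xb3,0x80,0xd6,0x0e}
#4 dst[0x0f+2] := {0x2d,0x2c}
#5 dst[0x12+4] := {0xb3,0x80,0xd6,0x0e}
query mem[0x11]=0x0e, mem[0x10]=0x2c, mem[0x13]=0x80, mem[0x05]=0x0e, mem[0x04]=0xd6

MEM[0x11,0x10,0x13,0x05,0x04] = 0e 2c 80 0e d6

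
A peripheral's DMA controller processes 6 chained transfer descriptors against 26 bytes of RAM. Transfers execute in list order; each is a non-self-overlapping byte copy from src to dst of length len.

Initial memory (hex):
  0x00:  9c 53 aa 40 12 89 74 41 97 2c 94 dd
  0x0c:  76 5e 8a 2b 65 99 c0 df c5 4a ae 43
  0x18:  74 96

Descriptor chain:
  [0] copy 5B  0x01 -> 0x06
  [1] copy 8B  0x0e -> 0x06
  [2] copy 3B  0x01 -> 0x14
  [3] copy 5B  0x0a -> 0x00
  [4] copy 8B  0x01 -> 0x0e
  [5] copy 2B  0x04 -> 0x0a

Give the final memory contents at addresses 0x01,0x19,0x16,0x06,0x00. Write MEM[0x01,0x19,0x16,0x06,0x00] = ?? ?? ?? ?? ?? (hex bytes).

MEM[0x01,0x19,0x16,0x06,0x00] = df 96 40 8a c0

[0] 0x01->0x06 len=5 : 53 aa 40 12 89
[1] 0x0e->0x06 len=8 : 8a 2b 65 99 c0 df c5 4a
[2] 0x01->0x14 len=3 : 53 aa 40
[3] 0x0a->0x00 len=5 : c0 df c5 4a 8a
[4] 0x01->0x0e len=8 : df c5 4a 8a 89 8a 2b 65
[5] 0x04->0x0a len=2 : 8a 89
query mem[0x01]=0xdf, mem[0x19]=0x96, mem[0x16]=0x40, mem[0x06]=0x8a, mem[0x00]=0xc0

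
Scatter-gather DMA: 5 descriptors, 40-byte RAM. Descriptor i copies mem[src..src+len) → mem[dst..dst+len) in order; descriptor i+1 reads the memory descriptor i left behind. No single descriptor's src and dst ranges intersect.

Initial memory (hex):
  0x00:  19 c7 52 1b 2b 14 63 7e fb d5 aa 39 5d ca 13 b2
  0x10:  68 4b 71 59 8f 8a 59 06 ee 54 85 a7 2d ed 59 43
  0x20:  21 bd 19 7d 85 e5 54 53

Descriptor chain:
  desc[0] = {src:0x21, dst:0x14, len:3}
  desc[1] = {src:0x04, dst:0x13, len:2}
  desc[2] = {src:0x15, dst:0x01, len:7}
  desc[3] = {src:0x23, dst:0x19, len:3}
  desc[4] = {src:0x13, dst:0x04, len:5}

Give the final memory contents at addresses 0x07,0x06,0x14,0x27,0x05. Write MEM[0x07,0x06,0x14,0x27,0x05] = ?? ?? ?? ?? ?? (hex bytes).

D0: mem[0x14..0x16] <- [bd 19 7d]
D1: mem[0x13..0x14] <- [2b 14]
D2: mem[0x01..0x07] <- [19 7d 06 ee 54 85 a7]
D3: mem[0x19..0x1b] <- [7d 85 e5]
D4: mem[0x04..0x08] <- [2b 14 19 7d 06]
query mem[0x07]=0x7d, mem[0x06]=0x19, mem[0x14]=0x14, mem[0x27]=0x53, mem[0x05]=0x14

MEM[0x07,0x06,0x14,0x27,0x05] = 7d 19 14 53 14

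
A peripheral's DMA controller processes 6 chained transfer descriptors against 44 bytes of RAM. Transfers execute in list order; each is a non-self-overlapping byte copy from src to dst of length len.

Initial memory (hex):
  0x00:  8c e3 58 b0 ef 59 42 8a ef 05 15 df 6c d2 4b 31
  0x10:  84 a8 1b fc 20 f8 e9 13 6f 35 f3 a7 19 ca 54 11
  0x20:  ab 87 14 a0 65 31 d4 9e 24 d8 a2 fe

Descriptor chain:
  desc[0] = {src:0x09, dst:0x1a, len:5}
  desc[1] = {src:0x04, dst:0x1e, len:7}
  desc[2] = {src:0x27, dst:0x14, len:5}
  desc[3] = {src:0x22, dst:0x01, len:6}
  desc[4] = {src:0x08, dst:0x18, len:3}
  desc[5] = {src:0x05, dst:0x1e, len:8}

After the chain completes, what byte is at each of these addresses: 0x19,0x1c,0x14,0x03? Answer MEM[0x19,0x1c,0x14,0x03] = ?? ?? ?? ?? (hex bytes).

MEM[0x19,0x1c,0x14,0x03] = 05 df 9e 15

[0] 0x09->0x1a len=5 : 05 15 df 6c d2
[1] 0x04->0x1e len=7 : ef 59 42 8a ef 05 15
[2] 0x27->0x14 len=5 : 9e 24 d8 a2 fe
[3] 0x22->0x01 len=6 : ef 05 15 31 d4 9e
[4] 0x08->0x18 len=3 : ef 05 15
[5] 0x05->0x1e len=8 : d4 9e 8a ef 05 15 df 6c
query mem[0x19]=0x05, mem[0x1c]=0xdf, mem[0x14]=0x9e, mem[0x03]=0x15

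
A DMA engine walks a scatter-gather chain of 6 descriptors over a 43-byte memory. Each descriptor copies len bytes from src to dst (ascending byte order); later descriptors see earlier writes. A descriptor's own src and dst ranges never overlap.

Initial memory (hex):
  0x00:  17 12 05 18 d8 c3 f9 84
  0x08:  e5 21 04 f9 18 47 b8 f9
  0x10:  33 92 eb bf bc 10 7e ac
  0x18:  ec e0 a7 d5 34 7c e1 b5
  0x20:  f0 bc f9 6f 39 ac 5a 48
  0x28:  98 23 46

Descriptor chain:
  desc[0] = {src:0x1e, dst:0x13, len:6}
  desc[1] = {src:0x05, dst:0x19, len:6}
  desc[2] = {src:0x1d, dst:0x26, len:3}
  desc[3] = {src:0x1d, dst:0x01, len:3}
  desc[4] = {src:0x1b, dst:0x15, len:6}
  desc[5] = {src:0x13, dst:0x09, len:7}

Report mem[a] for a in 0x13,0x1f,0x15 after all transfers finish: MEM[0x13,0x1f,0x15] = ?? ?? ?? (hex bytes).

MEM[0x13,0x1f,0x15] = e1 b5 84

D0: mem[0x13..0x18] <- [e1 b5 f0 bc f9 6f]
D1: mem[0x19..0x1e] <- [c3 f9 84 e5 21 04]
D2: mem[0x26..0x28] <- [21 04 b5]
D3: mem[0x01..0x03] <- [21 04 b5]
D4: mem[0x15..0x1a] <- [84 e5 21 04 b5 f0]
D5: mem[0x09..0x0f] <- [e1 b5 84 e5 21 04 b5]
query mem[0x13]=0xe1, mem[0x1f]=0xb5, mem[0x15]=0x84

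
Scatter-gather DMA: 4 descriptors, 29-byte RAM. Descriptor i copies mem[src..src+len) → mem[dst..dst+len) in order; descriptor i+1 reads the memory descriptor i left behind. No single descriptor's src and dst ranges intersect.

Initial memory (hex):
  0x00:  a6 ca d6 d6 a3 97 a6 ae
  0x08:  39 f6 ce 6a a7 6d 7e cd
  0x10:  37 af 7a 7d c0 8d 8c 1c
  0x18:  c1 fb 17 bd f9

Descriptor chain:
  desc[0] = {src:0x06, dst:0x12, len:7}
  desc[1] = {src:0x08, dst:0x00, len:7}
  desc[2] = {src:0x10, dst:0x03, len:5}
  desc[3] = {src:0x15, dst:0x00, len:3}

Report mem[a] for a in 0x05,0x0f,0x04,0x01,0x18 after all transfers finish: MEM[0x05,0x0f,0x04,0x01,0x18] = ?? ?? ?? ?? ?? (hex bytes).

MEM[0x05,0x0f,0x04,0x01,0x18] = a6 cd af ce a7

  after D0: wrote 7B at 0x12 = a6ae39f6ce6aa7
  after D1: wrote 7B at 0x00 = 39f6ce6aa76d7e
  after D2: wrote 5B at 0x03 = 37afa6ae39
  after D3: wrote 3B at 0x00 = f6ce6a
query mem[0x05]=0xa6, mem[0x0f]=0xcd, mem[0x04]=0xaf, mem[0x01]=0xce, mem[0x18]=0xa7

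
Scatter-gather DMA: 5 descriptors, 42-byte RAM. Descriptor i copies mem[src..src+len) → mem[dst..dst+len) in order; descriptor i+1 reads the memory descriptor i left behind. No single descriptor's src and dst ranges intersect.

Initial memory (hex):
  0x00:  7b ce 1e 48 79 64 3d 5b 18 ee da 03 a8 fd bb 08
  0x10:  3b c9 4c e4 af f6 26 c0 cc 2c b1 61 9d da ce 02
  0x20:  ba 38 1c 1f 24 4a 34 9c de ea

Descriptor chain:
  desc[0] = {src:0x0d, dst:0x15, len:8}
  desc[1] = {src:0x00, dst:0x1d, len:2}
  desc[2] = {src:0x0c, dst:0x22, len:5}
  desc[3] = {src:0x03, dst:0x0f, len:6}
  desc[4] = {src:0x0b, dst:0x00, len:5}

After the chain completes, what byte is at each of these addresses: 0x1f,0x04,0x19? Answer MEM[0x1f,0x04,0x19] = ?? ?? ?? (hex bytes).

MEM[0x1f,0x04,0x19] = 02 48 c9

#0 dst[0x15+8] := {0xfd,0xbb,0x08,0x3b,0xc9,0x4c,0xe4,0xaf}
#1 dst[0x1d+2] := {0x7b,0xce}
#2 dst[0x22+5] := {0xa8,0xfd,0xbb,0x08,0x3b}
#3 dst[0x0f+6] := {0x48,0x79,0x64,0x3d,0x5b,0x18}
#4 dst[0x00+5] := {0x03,0xa8,0xfd,0xbb,0x48}
query mem[0x1f]=0x02, mem[0x04]=0x48, mem[0x19]=0xc9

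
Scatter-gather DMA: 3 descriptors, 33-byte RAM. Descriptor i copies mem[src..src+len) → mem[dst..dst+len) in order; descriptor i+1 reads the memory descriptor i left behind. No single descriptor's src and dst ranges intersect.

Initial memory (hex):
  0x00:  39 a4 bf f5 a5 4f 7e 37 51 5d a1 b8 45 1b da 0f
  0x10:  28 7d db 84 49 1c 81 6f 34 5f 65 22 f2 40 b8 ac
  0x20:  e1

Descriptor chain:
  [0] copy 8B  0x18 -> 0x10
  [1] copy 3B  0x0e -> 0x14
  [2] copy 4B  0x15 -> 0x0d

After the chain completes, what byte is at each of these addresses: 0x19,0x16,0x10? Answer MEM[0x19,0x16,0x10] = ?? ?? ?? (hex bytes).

  after D0: wrote 8B at 0x10 = 345f6522f240b8ac
  after D1: wrote 3B at 0x14 = da0f34
  after D2: wrote 4B at 0x0d = 0f34ac34
query mem[0x19]=0x5f, mem[0x16]=0x34, mem[0x10]=0x34

MEM[0x19,0x16,0x10] = 5f 34 34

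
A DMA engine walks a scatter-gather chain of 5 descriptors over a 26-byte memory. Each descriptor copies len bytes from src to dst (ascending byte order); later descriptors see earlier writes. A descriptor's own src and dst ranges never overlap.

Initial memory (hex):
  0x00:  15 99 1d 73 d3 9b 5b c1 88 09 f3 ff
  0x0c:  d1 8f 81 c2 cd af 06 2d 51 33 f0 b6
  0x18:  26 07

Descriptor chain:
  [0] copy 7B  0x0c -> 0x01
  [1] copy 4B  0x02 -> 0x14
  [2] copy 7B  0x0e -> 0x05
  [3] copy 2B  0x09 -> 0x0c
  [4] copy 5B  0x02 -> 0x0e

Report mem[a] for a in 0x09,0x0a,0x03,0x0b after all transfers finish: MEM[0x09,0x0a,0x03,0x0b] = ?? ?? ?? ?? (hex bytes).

MEM[0x09,0x0a,0x03,0x0b] = 06 2d 81 8f

  after D0: wrote 7B at 0x01 = d18f81c2cdaf06
  after D1: wrote 4B at 0x14 = 8f81c2cd
  after D2: wrote 7B at 0x05 = 81c2cdaf062d8f
  after D3: wrote 2B at 0x0c = 062d
  after D4: wrote 5B at 0x0e = 8f81c281c2
query mem[0x09]=0x06, mem[0x0a]=0x2d, mem[0x03]=0x81, mem[0x0b]=0x8f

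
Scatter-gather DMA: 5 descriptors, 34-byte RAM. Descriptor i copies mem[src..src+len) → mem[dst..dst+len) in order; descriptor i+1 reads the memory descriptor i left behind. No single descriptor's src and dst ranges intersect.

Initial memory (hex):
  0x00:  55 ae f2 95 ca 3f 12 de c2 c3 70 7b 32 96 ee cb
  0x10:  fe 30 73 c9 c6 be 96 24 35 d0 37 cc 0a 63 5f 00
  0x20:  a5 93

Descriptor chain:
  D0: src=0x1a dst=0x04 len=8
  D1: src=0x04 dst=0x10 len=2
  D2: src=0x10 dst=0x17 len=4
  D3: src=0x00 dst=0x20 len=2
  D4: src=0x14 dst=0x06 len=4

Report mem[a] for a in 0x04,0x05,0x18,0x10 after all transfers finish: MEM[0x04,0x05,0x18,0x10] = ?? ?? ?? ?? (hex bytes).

MEM[0x04,0x05,0x18,0x10] = 37 cc cc 37

  after D0: wrote 8B at 0x04 = 37cc0a635f00a593
  after D1: wrote 2B at 0x10 = 37cc
  after D2: wrote 4B at 0x17 = 37cc73c9
  after D3: wrote 2B at 0x20 = 55ae
  after D4: wrote 4B at 0x06 = c6be9637
query mem[0x04]=0x37, mem[0x05]=0xcc, mem[0x18]=0xcc, mem[0x10]=0x37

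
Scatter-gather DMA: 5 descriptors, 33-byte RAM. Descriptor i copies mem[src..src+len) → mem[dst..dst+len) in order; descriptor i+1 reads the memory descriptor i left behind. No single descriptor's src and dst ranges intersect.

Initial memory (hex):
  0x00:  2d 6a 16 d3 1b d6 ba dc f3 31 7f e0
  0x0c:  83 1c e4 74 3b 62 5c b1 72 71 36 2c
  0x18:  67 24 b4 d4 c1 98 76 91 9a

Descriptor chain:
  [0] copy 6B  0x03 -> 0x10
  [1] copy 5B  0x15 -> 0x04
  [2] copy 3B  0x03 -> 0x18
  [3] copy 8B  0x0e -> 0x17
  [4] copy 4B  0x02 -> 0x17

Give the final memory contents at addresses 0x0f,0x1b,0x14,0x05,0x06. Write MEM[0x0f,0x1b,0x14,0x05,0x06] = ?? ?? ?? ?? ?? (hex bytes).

[0] 0x03->0x10 len=6 : d3 1b d6 ba dc f3
[1] 0x15->0x04 len=5 : f3 36 2c 67 24
[2] 0x03->0x18 len=3 : d3 f3 36
[3] 0x0e->0x17 len=8 : e4 74 d3 1b d6 ba dc f3
[4] 0x02->0x17 len=4 : 16 d3 f3 36
query mem[0x0f]=0x74, mem[0x1b]=0xd6, mem[0x14]=0xdc, mem[0x05]=0x36, mem[0x06]=0x2c

MEM[0x0f,0x1b,0x14,0x05,0x06] = 74 d6 dc 36 2c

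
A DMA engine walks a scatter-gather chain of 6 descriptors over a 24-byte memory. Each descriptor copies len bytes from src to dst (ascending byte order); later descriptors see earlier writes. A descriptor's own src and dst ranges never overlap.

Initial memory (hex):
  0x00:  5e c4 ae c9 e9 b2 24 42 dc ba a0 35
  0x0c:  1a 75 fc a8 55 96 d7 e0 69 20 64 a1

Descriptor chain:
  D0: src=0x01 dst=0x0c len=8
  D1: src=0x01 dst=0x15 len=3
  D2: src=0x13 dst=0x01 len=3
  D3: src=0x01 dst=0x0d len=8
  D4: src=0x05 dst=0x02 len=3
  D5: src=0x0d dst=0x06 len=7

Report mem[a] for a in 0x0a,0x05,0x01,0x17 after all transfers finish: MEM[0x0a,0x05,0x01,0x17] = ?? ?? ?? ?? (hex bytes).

D0: mem[0x0c..0x13] <- [c4 ae c9 e9 b2 24 42 dc]
D1: mem[0x15..0x17] <- [c4 ae c9]
D2: mem[0x01..0x03] <- [dc 69 c4]
D3: mem[0x0d..0x14] <- [dc 69 c4 e9 b2 24 42 dc]
D4: mem[0x02..0x04] <- [b2 24 42]
D5: mem[0x06..0x0c] <- [dc 69 c4 e9 b2 24 42]
query mem[0x0a]=0xb2, mem[0x05]=0xb2, mem[0x01]=0xdc, mem[0x17]=0xc9

MEM[0x0a,0x05,0x01,0x17] = b2 b2 dc c9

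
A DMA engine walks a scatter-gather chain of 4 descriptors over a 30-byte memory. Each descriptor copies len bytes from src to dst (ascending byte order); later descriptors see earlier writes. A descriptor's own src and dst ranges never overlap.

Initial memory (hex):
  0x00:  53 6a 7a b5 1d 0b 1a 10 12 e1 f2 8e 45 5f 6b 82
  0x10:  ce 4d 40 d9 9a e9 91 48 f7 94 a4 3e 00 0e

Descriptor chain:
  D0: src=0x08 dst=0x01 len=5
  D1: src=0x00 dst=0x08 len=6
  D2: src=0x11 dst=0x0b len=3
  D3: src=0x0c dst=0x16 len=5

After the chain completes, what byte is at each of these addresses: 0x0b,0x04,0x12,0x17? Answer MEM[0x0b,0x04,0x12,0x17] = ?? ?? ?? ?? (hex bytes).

[0] 0x08->0x01 len=5 : 12 e1 f2 8e 45
[1] 0x00->0x08 len=6 : 53 12 e1 f2 8e 45
[2] 0x11->0x0b len=3 : 4d 40 d9
[3] 0x0c->0x16 len=5 : 40 d9 6b 82 ce
query mem[0x0b]=0x4d, mem[0x04]=0x8e, mem[0x12]=0x40, mem[0x17]=0xd9

MEM[0x0b,0x04,0x12,0x17] = 4d 8e 40 d9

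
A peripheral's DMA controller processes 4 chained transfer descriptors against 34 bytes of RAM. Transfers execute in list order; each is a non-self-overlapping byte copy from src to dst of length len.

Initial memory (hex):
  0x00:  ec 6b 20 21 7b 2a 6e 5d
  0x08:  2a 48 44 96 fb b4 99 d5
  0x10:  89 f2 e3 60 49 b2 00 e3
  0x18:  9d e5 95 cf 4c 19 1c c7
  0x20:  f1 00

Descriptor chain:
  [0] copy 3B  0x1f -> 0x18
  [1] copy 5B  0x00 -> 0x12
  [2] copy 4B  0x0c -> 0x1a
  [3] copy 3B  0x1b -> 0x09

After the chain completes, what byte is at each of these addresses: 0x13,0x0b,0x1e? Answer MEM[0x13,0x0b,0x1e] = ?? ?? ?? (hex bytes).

[0] 0x1f->0x18 len=3 : c7 f1 00
[1] 0x00->0x12 len=5 : ec 6b 20 21 7b
[2] 0x0c->0x1a len=4 : fb b4 99 d5
[3] 0x1b->0x09 len=3 : b4 99 d5
query mem[0x13]=0x6b, mem[0x0b]=0xd5, mem[0x1e]=0x1c

MEM[0x13,0x0b,0x1e] = 6b d5 1c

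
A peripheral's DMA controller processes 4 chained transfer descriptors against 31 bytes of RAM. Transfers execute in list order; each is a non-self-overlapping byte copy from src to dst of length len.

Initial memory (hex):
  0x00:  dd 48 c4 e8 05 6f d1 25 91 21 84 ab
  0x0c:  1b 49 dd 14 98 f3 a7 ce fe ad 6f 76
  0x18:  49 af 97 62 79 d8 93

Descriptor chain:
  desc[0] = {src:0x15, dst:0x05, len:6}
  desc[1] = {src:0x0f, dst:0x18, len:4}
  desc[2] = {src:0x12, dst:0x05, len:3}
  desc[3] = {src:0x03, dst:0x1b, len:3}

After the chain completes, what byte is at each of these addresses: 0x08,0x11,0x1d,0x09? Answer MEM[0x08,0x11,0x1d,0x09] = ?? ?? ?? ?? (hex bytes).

[0] 0x15->0x05 len=6 : ad 6f 76 49 af 97
[1] 0x0f->0x18 len=4 : 14 98 f3 a7
[2] 0x12->0x05 len=3 : a7 ce fe
[3] 0x03->0x1b len=3 : e8 05 a7
query mem[0x08]=0x49, mem[0x11]=0xf3, mem[0x1d]=0xa7, mem[0x09]=0xaf

MEM[0x08,0x11,0x1d,0x09] = 49 f3 a7 af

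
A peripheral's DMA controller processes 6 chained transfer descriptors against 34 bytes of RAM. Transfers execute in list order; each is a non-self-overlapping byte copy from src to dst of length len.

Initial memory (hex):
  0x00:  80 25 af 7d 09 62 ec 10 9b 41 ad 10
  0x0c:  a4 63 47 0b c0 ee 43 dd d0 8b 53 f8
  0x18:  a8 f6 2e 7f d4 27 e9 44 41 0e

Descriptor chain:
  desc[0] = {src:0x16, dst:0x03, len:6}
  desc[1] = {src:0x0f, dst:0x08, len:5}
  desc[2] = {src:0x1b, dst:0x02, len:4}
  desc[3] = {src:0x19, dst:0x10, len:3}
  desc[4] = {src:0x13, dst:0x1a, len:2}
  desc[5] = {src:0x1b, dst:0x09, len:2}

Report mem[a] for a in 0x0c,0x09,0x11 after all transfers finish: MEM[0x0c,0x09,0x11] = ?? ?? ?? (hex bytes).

  after D0: wrote 6B at 0x03 = 53f8a8f62e7f
  after D1: wrote 5B at 0x08 = 0bc0ee43dd
  after D2: wrote 4B at 0x02 = 7fd427e9
  after D3: wrote 3B at 0x10 = f62e7f
  after D4: wrote 2B at 0x1a = ddd0
  after D5: wrote 2B at 0x09 = d0d4
query mem[0x0c]=0xdd, mem[0x09]=0xd0, mem[0x11]=0x2e

MEM[0x0c,0x09,0x11] = dd d0 2e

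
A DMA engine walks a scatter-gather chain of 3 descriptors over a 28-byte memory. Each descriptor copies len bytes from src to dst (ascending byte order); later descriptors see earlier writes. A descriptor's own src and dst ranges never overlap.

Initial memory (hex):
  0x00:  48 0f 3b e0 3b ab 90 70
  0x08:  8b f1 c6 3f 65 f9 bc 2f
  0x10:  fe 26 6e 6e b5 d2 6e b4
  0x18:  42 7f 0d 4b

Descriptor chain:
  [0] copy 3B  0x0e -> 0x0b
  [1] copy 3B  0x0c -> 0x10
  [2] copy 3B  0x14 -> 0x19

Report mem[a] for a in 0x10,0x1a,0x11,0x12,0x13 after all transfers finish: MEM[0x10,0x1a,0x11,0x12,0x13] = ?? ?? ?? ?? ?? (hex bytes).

  after D0: wrote 3B at 0x0b = bc2ffe
  after D1: wrote 3B at 0x10 = 2ffebc
  after D2: wrote 3B at 0x19 = b5d26e
query mem[0x10]=0x2f, mem[0x1a]=0xd2, mem[0x11]=0xfe, mem[0x12]=0xbc, mem[0x13]=0x6e

MEM[0x10,0x1a,0x11,0x12,0x13] = 2f d2 fe bc 6e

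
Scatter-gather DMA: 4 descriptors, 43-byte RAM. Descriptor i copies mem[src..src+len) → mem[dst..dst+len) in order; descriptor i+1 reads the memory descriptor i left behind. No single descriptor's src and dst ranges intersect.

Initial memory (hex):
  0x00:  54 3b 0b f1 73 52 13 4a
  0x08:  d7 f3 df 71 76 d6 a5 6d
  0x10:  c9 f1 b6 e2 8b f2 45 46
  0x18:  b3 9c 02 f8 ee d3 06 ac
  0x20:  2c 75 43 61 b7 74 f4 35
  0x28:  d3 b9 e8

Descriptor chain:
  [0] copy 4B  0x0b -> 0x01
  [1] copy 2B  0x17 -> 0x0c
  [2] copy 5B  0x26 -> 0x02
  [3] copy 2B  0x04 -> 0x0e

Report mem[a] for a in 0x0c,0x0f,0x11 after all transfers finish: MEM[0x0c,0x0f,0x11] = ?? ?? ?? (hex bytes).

[0] 0x0b->0x01 len=4 : 71 76 d6 a5
[1] 0x17->0x0c len=2 : 46 b3
[2] 0x26->0x02 len=5 : f4 35 d3 b9 e8
[3] 0x04->0x0e len=2 : d3 b9
query mem[0x0c]=0x46, mem[0x0f]=0xb9, mem[0x11]=0xf1

MEM[0x0c,0x0f,0x11] = 46 b9 f1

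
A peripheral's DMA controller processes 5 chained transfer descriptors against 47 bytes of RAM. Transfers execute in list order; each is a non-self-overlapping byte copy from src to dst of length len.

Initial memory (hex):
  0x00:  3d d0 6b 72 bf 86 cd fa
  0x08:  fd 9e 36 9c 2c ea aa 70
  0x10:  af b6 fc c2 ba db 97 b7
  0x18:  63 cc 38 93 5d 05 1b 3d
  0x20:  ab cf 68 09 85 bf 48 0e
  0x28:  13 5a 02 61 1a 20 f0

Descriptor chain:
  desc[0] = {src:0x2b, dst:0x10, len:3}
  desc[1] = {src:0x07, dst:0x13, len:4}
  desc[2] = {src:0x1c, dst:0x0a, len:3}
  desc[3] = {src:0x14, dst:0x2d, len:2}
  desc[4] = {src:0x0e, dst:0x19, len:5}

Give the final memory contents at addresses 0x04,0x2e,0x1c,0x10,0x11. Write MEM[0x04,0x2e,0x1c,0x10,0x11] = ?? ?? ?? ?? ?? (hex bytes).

#0 dst[0x10+3] := {0x61,0x1a,0x20}
#1 dst[0x13+4] := {0xfa,0xfd,0x9e,0x36}
#2 dst[0x0a+3] := {0x5d,0x05,0x1b}
#3 dst[0x2d+2] := {0xfd,0x9e}
#4 dst[0x19+5] := {0xaa,0x70,0x61,0x1a,0x20}
query mem[0x04]=0xbf, mem[0x2e]=0x9e, mem[0x1c]=0x1a, mem[0x10]=0x61, mem[0x11]=0x1a

MEM[0x04,0x2e,0x1c,0x10,0x11] = bf 9e 1a 61 1a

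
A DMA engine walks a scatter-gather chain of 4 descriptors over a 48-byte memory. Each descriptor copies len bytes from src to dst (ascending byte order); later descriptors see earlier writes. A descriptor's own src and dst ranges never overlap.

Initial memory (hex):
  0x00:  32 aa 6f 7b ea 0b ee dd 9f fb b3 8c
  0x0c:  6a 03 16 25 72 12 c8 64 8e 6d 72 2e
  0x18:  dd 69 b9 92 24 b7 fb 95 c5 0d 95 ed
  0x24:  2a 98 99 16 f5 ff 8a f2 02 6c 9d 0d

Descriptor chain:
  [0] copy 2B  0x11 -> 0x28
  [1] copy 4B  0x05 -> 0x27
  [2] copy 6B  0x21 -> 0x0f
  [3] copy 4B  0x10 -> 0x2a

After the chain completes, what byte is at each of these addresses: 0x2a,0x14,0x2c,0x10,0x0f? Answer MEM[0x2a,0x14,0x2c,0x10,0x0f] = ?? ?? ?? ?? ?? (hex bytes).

D0: mem[0x28..0x29] <- [12 c8]
D1: mem[0x27..0x2a] <- [0b ee dd 9f]
D2: mem[0x0f..0x14] <- [0d 95 ed 2a 98 99]
D3: mem[0x2a..0x2d] <- [95 ed 2a 98]
query mem[0x2a]=0x95, mem[0x14]=0x99, mem[0x2c]=0x2a, mem[0x10]=0x95, mem[0x0f]=0x0d

MEM[0x2a,0x14,0x2c,0x10,0x0f] = 95 99 2a 95 0d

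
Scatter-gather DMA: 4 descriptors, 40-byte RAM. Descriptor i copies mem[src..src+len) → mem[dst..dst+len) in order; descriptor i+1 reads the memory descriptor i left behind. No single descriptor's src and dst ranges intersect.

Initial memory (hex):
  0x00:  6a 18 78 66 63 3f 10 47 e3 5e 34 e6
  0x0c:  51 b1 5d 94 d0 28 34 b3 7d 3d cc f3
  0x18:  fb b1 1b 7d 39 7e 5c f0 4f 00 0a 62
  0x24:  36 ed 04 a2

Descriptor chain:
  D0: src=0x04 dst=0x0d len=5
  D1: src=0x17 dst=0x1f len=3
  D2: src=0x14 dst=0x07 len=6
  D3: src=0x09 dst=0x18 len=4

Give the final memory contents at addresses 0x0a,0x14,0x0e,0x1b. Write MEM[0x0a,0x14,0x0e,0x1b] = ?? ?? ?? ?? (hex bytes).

MEM[0x0a,0x14,0x0e,0x1b] = f3 7d 3f b1

[0] 0x04->0x0d len=5 : 63 3f 10 47 e3
[1] 0x17->0x1f len=3 : f3 fb b1
[2] 0x14->0x07 len=6 : 7d 3d cc f3 fb b1
[3] 0x09->0x18 len=4 : cc f3 fb b1
query mem[0x0a]=0xf3, mem[0x14]=0x7d, mem[0x0e]=0x3f, mem[0x1b]=0xb1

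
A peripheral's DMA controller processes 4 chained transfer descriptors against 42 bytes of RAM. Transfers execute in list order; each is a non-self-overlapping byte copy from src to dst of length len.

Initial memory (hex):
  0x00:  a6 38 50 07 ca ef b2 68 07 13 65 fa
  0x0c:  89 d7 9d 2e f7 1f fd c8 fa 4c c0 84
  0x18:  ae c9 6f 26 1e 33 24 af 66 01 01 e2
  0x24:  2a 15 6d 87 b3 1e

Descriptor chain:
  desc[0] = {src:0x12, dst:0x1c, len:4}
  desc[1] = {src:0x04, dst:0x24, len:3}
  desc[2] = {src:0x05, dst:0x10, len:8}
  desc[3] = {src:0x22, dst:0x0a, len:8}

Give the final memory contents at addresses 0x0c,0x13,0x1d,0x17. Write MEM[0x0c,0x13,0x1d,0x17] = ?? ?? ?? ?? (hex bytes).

MEM[0x0c,0x13,0x1d,0x17] = ca 07 c8 89

#0 dst[0x1c+4] := {0xfd,0xc8,0xfa,0x4c}
#1 dst[0x24+3] := {0xca,0xef,0xb2}
#2 dst[0x10+8] := {0xef,0xb2,0x68,0x07,0x13,0x65,0xfa,0x89}
#3 dst[0x0a+8] := {0x01,0xe2,0xca,0xef,0xb2,0x87,0xb3,0x1e}
query mem[0x0c]=0xca, mem[0x13]=0x07, mem[0x1d]=0xc8, mem[0x17]=0x89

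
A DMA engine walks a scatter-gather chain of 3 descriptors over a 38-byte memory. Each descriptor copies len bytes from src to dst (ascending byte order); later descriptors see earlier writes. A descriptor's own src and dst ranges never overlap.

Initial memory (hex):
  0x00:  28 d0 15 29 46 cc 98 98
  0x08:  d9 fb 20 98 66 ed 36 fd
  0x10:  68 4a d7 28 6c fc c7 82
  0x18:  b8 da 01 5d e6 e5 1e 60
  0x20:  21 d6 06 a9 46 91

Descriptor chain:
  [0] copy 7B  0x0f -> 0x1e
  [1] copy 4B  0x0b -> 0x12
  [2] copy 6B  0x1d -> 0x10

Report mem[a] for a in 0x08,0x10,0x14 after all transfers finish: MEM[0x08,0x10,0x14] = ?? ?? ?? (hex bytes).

[0] 0x0f->0x1e len=7 : fd 68 4a d7 28 6c fc
[1] 0x0b->0x12 len=4 : 98 66 ed 36
[2] 0x1d->0x10 len=6 : e5 fd 68 4a d7 28
query mem[0x08]=0xd9, mem[0x10]=0xe5, mem[0x14]=0xd7

MEM[0x08,0x10,0x14] = d9 e5 d7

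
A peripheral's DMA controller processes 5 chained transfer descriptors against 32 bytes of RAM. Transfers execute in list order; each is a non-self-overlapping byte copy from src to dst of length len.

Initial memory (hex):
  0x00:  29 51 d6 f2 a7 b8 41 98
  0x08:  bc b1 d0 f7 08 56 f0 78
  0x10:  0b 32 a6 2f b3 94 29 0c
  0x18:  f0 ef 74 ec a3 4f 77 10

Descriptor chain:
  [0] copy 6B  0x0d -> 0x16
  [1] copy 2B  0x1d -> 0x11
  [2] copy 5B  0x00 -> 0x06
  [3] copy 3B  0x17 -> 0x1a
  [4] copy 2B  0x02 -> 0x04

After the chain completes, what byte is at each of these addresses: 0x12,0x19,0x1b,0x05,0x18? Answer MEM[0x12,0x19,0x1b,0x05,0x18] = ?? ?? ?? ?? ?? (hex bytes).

MEM[0x12,0x19,0x1b,0x05,0x18] = 77 0b 78 f2 78

D0: mem[0x16..0x1b] <- [56 f0 78 0b 32 a6]
D1: mem[0x11..0x12] <- [4f 77]
D2: mem[0x06..0x0a] <- [29 51 d6 f2 a7]
D3: mem[0x1a..0x1c] <- [f0 78 0b]
D4: mem[0x04..0x05] <- [d6 f2]
query mem[0x12]=0x77, mem[0x19]=0x0b, mem[0x1b]=0x78, mem[0x05]=0xf2, mem[0x18]=0x78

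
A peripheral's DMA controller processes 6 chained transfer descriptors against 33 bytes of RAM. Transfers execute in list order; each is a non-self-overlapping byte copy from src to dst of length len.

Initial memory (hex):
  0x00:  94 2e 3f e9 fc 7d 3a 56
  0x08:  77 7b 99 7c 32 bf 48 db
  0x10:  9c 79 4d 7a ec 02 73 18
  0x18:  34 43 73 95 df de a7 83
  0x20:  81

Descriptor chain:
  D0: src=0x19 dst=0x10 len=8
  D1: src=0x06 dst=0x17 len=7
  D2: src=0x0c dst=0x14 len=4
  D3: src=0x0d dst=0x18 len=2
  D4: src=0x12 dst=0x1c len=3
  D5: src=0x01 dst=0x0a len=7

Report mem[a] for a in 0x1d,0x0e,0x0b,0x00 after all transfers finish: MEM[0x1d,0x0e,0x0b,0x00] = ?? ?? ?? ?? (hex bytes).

MEM[0x1d,0x0e,0x0b,0x00] = df 7d 3f 94

D0: mem[0x10..0x17] <- [43 73 95 df de a7 83 81]
D1: mem[0x17..0x1d] <- [3a 56 77 7b 99 7c 32]
D2: mem[0x14..0x17] <- [32 bf 48 db]
D3: mem[0x18..0x19] <- [bf 48]
D4: mem[0x1c..0x1e] <- [95 df 32]
D5: mem[0x0a..0x10] <- [2e 3f e9 fc 7d 3a 56]
query mem[0x1d]=0xdf, mem[0x0e]=0x7d, mem[0x0b]=0x3f, mem[0x00]=0x94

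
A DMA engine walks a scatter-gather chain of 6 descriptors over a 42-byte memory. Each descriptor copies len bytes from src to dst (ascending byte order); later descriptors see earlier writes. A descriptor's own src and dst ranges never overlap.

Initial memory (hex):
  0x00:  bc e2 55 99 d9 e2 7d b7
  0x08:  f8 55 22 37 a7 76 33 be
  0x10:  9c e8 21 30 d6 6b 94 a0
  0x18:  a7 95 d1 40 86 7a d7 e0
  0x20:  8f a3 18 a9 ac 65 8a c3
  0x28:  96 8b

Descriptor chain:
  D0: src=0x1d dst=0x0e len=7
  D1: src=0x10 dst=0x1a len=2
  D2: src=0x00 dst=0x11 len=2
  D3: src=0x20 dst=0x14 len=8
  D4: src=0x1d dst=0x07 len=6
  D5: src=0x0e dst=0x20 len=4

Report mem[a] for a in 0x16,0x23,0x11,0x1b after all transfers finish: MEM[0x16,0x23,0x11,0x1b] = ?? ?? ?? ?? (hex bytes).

MEM[0x16,0x23,0x11,0x1b] = 18 bc bc c3

#0 dst[0x0e+7] := {0x7a,0xd7,0xe0,0x8f,0xa3,0x18,0xa9}
#1 dst[0x1a+2] := {0xe0,0x8f}
#2 dst[0x11+2] := {0xbc,0xe2}
#3 dst[0x14+8] := {0x8f,0xa3,0x18,0xa9,0xac,0x65,0x8a,0xc3}
#4 dst[0x07+6] := {0x7a,0xd7,0xe0,0x8f,0xa3,0x18}
#5 dst[0x20+4] := {0x7a,0xd7,0xe0,0xbc}
query mem[0x16]=0x18, mem[0x23]=0xbc, mem[0x11]=0xbc, mem[0x1b]=0xc3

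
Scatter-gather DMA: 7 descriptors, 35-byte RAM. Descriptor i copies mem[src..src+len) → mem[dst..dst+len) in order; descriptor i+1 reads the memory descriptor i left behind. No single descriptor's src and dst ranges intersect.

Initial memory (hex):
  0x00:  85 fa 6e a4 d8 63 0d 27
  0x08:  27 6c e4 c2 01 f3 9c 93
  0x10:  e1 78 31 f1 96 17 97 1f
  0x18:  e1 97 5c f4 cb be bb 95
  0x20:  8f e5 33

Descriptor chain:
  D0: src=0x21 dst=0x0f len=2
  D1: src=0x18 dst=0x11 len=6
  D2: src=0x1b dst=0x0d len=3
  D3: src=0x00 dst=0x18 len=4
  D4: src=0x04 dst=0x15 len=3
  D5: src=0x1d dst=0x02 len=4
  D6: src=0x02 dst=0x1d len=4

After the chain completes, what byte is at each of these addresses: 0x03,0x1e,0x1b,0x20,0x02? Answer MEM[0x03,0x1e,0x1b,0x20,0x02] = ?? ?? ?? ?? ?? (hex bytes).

MEM[0x03,0x1e,0x1b,0x20,0x02] = bb bb a4 8f be

  after D0: wrote 2B at 0x0f = e533
  after D1: wrote 6B at 0x11 = e1975cf4cbbe
  after D2: wrote 3B at 0x0d = f4cbbe
  after D3: wrote 4B at 0x18 = 85fa6ea4
  after D4: wrote 3B at 0x15 = d8630d
  after D5: wrote 4B at 0x02 = bebb958f
  after D6: wrote 4B at 0x1d = bebb958f
query mem[0x03]=0xbb, mem[0x1e]=0xbb, mem[0x1b]=0xa4, mem[0x20]=0x8f, mem[0x02]=0xbe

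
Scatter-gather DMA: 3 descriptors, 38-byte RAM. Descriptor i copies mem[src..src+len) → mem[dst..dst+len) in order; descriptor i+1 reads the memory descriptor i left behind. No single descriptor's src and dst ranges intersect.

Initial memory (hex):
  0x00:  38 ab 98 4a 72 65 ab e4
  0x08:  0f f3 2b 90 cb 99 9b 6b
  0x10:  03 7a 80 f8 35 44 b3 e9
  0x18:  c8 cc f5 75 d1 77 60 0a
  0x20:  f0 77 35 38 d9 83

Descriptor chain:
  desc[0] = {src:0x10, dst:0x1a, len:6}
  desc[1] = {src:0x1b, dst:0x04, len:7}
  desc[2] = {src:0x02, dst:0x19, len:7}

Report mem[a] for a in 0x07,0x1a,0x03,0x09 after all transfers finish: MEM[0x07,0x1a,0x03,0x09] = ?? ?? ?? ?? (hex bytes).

MEM[0x07,0x1a,0x03,0x09] = 35 4a 4a f0

  after D0: wrote 6B at 0x1a = 037a80f83544
  after D1: wrote 7B at 0x04 = 7a80f83544f077
  after D2: wrote 7B at 0x19 = 984a7a80f83544
query mem[0x07]=0x35, mem[0x1a]=0x4a, mem[0x03]=0x4a, mem[0x09]=0xf0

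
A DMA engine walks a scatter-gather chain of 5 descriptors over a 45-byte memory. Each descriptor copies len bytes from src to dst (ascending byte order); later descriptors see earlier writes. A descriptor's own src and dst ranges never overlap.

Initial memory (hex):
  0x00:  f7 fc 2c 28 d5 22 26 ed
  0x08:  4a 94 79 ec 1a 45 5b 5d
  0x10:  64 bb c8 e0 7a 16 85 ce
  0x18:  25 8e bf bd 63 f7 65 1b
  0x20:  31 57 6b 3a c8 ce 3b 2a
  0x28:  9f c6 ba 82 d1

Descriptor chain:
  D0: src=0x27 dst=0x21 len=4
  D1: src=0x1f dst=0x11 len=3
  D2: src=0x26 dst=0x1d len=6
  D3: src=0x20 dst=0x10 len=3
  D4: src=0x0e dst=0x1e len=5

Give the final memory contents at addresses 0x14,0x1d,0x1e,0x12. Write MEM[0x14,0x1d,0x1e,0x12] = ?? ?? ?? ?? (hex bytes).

D0: mem[0x21..0x24] <- [2a 9f c6 ba]
D1: mem[0x11..0x13] <- [1b 31 2a]
D2: mem[0x1d..0x22] <- [3b 2a 9f c6 ba 82]
D3: mem[0x10..0x12] <- [c6 ba 82]
D4: mem[0x1e..0x22] <- [5b 5d c6 ba 82]
query mem[0x14]=0x7a, mem[0x1d]=0x3b, mem[0x1e]=0x5b, mem[0x12]=0x82

MEM[0x14,0x1d,0x1e,0x12] = 7a 3b 5b 82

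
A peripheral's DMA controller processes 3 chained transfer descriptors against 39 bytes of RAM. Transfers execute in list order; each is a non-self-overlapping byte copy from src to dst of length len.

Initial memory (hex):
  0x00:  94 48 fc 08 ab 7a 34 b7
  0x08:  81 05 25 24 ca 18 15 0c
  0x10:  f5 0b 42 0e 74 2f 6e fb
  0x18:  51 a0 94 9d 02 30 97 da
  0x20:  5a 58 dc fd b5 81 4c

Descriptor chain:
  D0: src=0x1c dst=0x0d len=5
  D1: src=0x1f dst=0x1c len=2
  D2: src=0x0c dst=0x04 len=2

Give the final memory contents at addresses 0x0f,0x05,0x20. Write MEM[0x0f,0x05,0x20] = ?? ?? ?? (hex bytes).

MEM[0x0f,0x05,0x20] = 97 02 5a

  after D0: wrote 5B at 0x0d = 023097da5a
  after D1: wrote 2B at 0x1c = da5a
  after D2: wrote 2B at 0x04 = ca02
query mem[0x0f]=0x97, mem[0x05]=0x02, mem[0x20]=0x5a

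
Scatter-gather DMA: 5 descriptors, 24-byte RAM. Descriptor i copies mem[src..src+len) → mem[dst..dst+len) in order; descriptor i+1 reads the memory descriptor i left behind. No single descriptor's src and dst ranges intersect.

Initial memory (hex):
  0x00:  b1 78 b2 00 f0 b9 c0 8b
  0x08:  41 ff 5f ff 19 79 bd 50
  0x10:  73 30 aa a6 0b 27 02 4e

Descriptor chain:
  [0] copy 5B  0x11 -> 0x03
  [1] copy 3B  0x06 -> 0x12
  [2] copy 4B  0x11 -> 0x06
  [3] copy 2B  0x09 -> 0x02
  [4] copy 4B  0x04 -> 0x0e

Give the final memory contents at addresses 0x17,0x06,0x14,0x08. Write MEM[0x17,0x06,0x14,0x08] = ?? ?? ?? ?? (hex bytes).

MEM[0x17,0x06,0x14,0x08] = 4e 30 41 27

[0] 0x11->0x03 len=5 : 30 aa a6 0b 27
[1] 0x06->0x12 len=3 : 0b 27 41
[2] 0x11->0x06 len=4 : 30 0b 27 41
[3] 0x09->0x02 len=2 : 41 5f
[4] 0x04->0x0e len=4 : aa a6 30 0b
query mem[0x17]=0x4e, mem[0x06]=0x30, mem[0x14]=0x41, mem[0x08]=0x27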